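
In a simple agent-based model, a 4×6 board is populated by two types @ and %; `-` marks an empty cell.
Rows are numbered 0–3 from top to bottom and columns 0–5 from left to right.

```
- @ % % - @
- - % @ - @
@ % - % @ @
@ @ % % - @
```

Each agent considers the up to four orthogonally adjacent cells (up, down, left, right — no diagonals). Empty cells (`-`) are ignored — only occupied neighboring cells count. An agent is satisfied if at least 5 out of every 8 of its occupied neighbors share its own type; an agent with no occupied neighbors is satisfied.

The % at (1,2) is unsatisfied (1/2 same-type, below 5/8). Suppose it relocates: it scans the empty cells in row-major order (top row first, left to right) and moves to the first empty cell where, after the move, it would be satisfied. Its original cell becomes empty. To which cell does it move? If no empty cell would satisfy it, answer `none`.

(2,2)

Vacating (1,2). Empty cells in order:
  (0,0): 0/1 same-type → still unsatisfied.
  (0,4): 1/2 same-type → still unsatisfied.
  (1,0): 0/1 same-type → still unsatisfied.
  (1,1): 1/2 same-type → still unsatisfied.
  (1,4): 0/3 same-type → still unsatisfied.
  (2,2): 3/3 same-type → satisfied — stop here.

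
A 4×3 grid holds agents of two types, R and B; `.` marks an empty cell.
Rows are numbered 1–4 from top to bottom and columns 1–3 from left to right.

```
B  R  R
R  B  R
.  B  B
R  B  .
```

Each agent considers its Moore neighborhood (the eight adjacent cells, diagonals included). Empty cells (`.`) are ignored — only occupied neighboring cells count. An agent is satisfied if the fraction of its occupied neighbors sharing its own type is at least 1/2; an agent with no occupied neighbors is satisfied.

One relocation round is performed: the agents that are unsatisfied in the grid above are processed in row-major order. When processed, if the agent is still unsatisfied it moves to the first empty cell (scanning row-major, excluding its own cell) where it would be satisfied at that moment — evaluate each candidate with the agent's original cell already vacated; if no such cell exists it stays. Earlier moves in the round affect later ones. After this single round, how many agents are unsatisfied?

Initially unsatisfied (in order): (1,1), (2,1), (2,2), (2,3), (4,1).
  (1,1) → (3,1).
  (2,1) → (1,1).
  (2,2) → (2,1).
  (2,3): now satisfied by earlier moves; stays.
  (4,1) → (2,2).
Resulting grid:
R R R
B R R
B B B
. B .
Unsatisfied now: (2,1).

1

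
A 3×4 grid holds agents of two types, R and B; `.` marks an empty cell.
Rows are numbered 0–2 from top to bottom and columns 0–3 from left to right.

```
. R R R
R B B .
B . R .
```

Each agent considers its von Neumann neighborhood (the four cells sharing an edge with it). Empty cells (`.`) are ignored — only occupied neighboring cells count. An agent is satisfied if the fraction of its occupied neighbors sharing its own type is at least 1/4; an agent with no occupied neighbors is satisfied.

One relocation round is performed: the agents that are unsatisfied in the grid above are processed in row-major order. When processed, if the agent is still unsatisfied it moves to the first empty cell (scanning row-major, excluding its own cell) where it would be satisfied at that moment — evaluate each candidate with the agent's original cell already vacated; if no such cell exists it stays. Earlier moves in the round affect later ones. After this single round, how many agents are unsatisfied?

Initially unsatisfied (in order): (1,0), (2,0), (2,2).
  (1,0) → (0,0).
  (2,0): now satisfied by earlier moves; stays.
  (2,2) → (1,0).
Resulting grid:
R R R R
R B B .
B . . .
Unsatisfied now: (2,0).

1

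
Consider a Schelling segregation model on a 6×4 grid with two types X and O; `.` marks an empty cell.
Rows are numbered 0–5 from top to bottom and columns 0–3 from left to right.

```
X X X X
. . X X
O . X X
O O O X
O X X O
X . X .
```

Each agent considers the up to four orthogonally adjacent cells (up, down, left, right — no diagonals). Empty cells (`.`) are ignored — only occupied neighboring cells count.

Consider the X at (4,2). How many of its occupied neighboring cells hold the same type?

2

Occupied neighbors of (4,2): (3,2)=O, (5,2)=X, (4,1)=X, (4,3)=O.
Same type (X): 2 of 4.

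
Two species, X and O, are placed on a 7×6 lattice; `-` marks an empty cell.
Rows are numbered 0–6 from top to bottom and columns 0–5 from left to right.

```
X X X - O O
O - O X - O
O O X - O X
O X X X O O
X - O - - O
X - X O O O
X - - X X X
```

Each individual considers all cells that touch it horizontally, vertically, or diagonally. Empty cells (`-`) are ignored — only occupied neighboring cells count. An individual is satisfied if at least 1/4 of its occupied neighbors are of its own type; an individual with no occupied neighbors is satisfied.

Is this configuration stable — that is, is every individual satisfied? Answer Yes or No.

(0,0)X 1/2 ok
(0,1)X 2/4 ok
(0,2)X 2/3 ok
(0,4)O 2/3 ok
(0,5)O 2/2 ok
(1,0)O 2/4 ok
(1,2)O 1/5 unhappy
(1,3)X 2/5 ok
(1,5)O 3/4 ok
(2,0)O 3/4 ok
(2,1)O 4/7 ok
(2,2)X 4/6 ok
(2,4)O 3/6 ok
(2,5)X 0/4 unhappy
(3,0)O 2/4 ok
(3,1)X 3/7 ok
(3,2)X 3/5 ok
(3,3)X 2/5 ok
(3,4)O 3/5 ok
(3,5)O 3/4 ok
(4,0)X 2/3 ok
(4,2)O 1/5 unhappy
(4,5)O 4/4 ok
(5,0)X 2/2 ok
(5,2)X 1/3 ok
(5,3)O 2/5 ok
(5,4)O 3/6 ok
(5,5)O 2/4 ok
(6,0)X 1/1 ok
(6,3)X 2/4 ok
(6,4)X 2/5 ok
(6,5)X 1/3 ok
For instance (1,2) has only 1/5 same-type neighbors, below 1/4.

No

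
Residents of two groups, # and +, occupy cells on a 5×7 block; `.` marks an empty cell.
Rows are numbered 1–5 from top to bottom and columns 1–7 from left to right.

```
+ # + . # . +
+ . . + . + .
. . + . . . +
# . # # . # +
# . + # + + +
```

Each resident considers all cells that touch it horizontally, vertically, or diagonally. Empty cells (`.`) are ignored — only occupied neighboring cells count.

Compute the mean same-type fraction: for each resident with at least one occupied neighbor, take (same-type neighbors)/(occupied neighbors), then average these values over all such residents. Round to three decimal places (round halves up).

0.507

Row 1: (1,1)+ 1/2 · (1,2)# 0/3 · (1,3)+ 1/2 · (1,5)# 0/2 · (1,7)+ 1/1
Row 2: (2,1)+ 1/2 · (2,4)+ 2/3 · (2,6)+ 2/3
Row 3: (3,3)+ 1/3 · (3,7)+ 2/3
Row 4: (4,1)# 1/1 · (4,3)# 2/4 · (4,4)# 2/5 · (4,6)# 0/5 · (4,7)+ 3/4
Row 5: (5,1)# 1/1 · (5,3)+ 0/3 · (5,4)# 2/4 · (5,5)+ 1/4 · (5,6)+ 3/4 · (5,7)+ 2/3
Sum over 21 residents: 1/2 + 0/3 + 1/2 + 0/2 + 1/1 + 1/2 + 2/3 + 2/3 + 1/3 + 2/3 + 1/1 + 2/4 + 2/5 + 0/5 + 3/4 + 1/1 + 0/3 + 2/4 + 1/4 + 3/4 + 2/3 = 213/20; mean = 213/20 ÷ 21 = 71/140 = 0.507142… → 0.507.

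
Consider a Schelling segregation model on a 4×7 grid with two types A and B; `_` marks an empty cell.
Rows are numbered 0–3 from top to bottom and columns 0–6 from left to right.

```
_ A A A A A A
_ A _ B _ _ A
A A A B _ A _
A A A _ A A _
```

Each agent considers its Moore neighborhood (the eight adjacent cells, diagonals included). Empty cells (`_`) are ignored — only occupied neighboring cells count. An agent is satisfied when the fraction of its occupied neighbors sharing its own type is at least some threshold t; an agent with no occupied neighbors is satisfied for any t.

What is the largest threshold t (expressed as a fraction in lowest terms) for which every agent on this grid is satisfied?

1/5

Row 0: (0,1)A 2/2 · (0,2)A 3/4 · (0,3)A 2/3 · (0,4)A 2/3 · (0,5)A 3/3 · (0,6)A 2/2
Row 1: (1,1)A 5/5 · (1,3)B 1/5 · (1,6)A 3/3
Row 2: (2,0)A 4/4 · (2,1)A 6/6 · (2,2)A 4/6 · (2,3)B 1/4 · (2,5)A 3/3
Row 3: (3,0)A 3/3 · (3,1)A 5/5 · (3,2)A 3/4 · (3,4)A 2/3 · (3,5)A 2/2
The smallest same-type fraction is 1/5 at (1,3), which reduces to 1/5. Any threshold above that leaves this agent unsatisfied.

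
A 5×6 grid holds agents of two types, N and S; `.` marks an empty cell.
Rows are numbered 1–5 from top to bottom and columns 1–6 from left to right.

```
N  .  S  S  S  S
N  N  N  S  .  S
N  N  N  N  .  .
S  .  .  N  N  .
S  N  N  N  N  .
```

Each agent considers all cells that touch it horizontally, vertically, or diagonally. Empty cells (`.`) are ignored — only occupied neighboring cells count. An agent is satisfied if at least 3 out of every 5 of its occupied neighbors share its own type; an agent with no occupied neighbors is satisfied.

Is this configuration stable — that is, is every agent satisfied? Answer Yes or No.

(1,1)N 2/2 satisfied
(1,3)S 2/4 not
(1,4)S 3/4 satisfied
(1,5)S 4/4 satisfied
(1,6)S 2/2 satisfied
(2,1)N 4/4 satisfied
(2,2)N 6/7 satisfied
(2,3)N 4/7 not
(2,4)S 3/6 not
(2,6)S 2/2 satisfied
(3,1)N 3/4 satisfied
(3,2)N 5/6 satisfied
(3,3)N 5/6 satisfied
(3,4)N 4/5 satisfied
(4,1)S 1/4 not
(4,4)N 6/6 satisfied
(4,5)N 4/4 satisfied
(5,1)S 1/2 not
(5,2)N 1/3 not
(5,3)N 3/3 satisfied
(5,4)N 4/4 satisfied
(5,5)N 3/3 satisfied
For instance (1,3) has only 2/4 same-type neighbors, below 3/5.

No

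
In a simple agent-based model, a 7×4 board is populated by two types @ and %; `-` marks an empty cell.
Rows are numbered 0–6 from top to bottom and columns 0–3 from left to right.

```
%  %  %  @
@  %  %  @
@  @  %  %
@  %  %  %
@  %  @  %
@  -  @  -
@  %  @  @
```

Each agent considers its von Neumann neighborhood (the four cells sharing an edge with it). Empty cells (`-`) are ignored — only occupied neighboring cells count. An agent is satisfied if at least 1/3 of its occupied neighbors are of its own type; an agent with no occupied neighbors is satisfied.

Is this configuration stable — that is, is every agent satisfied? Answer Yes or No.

Row 0: (0,0)% 1/2 ok · (0,1)% 3/3 ok · (0,2)% 2/3 ok · (0,3)@ 1/2 ok
Row 1: (1,0)@ 1/3 ok · (1,1)% 2/4 ok · (1,2)% 3/4 ok · (1,3)@ 1/3 ok
Row 2: (2,0)@ 3/3 ok · (2,1)@ 1/4 unhappy · (2,2)% 3/4 ok · (2,3)% 2/3 ok
Row 3: (3,0)@ 2/3 ok · (3,1)% 2/4 ok · (3,2)% 3/4 ok · (3,3)% 3/3 ok
Row 4: (4,0)@ 2/3 ok · (4,1)% 1/3 ok · (4,2)@ 1/4 unhappy · (4,3)% 1/2 ok
Row 5: (5,0)@ 2/2 ok · (5,2)@ 2/2 ok
Row 6: (6,0)@ 1/2 ok · (6,1)% 0/2 unhappy · (6,2)@ 2/3 ok · (6,3)@ 1/1 ok
For instance (2,1) has only 1/4 same-type neighbors, below 1/3.

No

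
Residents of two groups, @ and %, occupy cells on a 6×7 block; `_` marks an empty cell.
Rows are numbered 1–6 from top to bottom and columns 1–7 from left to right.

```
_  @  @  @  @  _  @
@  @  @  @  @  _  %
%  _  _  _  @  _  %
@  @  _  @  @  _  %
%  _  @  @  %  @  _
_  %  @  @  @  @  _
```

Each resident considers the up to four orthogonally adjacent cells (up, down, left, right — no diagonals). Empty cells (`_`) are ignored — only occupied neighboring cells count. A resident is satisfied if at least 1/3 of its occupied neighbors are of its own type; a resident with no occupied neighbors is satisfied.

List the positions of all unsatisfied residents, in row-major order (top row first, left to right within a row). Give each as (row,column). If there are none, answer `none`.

(1,7), (3,1), (5,1), (5,5), (6,2)

Row 1: (1,2)@ 2/2 ✓ · (1,3)@ 3/3 ✓ · (1,4)@ 3/3 ✓ · (1,5)@ 2/2 ✓ · (1,7)@ 0/1 ✗
Row 2: (2,1)@ 1/2 ✓ · (2,2)@ 3/3 ✓ · (2,3)@ 3/3 ✓ · (2,4)@ 3/3 ✓ · (2,5)@ 3/3 ✓ · (2,7)% 1/2 ✓
Row 3: (3,1)% 0/2 ✗ · (3,5)@ 2/2 ✓ · (3,7)% 2/2 ✓
Row 4: (4,1)@ 1/3 ✓ · (4,2)@ 1/1 ✓ · (4,4)@ 2/2 ✓ · (4,5)@ 2/3 ✓ · (4,7)% 1/1 ✓
Row 5: (5,1)% 0/1 ✗ · (5,3)@ 2/2 ✓ · (5,4)@ 3/4 ✓ · (5,5)% 0/4 ✗ · (5,6)@ 1/2 ✓
Row 6: (6,2)% 0/1 ✗ · (6,3)@ 2/3 ✓ · (6,4)@ 3/3 ✓ · (6,5)@ 2/3 ✓ · (6,6)@ 2/2 ✓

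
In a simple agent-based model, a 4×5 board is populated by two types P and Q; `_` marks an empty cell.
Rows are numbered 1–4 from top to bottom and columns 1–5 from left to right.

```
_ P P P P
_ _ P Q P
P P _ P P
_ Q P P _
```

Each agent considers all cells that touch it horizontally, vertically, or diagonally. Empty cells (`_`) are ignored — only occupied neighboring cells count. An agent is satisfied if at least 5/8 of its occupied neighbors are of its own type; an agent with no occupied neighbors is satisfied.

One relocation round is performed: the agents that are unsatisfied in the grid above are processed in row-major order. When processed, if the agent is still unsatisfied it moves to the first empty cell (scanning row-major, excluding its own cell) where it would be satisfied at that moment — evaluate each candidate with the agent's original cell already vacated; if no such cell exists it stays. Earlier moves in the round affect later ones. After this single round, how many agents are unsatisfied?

2

Initially unsatisfied (in order): (2,4), (3,1), (4,2).
  (2,4): no empty cell satisfies it; stays.
  (3,1) → (1,1).
  (4,2): no empty cell satisfies it; stays.
Resulting grid:
P P P P P
_ _ P Q P
_ P _ P P
_ Q P P _
Unsatisfied now: (2,4), (4,2).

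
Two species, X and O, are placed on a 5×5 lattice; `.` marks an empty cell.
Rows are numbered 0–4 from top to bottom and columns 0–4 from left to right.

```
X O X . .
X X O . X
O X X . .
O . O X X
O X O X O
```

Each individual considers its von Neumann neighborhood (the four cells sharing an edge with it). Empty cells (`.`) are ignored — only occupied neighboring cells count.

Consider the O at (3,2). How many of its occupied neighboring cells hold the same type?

1

Occupied neighbors of (3,2): (2,2)=X, (4,2)=O, (3,3)=X.
Same type (O): 1 of 3.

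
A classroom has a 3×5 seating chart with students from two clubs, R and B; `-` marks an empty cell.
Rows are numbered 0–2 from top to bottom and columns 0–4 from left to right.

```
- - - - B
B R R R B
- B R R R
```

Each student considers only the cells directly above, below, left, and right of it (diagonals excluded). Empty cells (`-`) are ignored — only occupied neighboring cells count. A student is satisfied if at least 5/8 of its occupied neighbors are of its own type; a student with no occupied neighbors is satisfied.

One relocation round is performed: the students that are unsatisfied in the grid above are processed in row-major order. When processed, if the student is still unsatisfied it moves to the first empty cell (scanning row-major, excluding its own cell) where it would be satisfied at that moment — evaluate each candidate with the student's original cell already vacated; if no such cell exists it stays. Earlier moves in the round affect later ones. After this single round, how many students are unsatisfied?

Initially unsatisfied (in order): (1,0), (1,1), (1,4), (2,1), (2,4).
  (1,0) → (0,0).
  (1,1) → (0,2).
  (1,4) → (1,0).
  (2,1) → (2,0).
  (2,4): now satisfied by earlier moves; stays.
Resulting grid:
B - R - B
B - R R -
B - R R R
All satisfied now.

0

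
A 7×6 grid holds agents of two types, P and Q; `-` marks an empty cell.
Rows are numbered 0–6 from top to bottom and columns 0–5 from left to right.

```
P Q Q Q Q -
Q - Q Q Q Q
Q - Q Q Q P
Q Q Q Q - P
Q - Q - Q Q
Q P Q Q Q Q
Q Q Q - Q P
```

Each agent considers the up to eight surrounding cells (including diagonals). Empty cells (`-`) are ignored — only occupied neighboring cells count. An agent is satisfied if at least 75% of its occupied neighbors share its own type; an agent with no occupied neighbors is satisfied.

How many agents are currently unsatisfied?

(0,0)P 0/2 unhappy
(0,1)Q 3/4 ok
(0,2)Q 4/4 ok
(0,3)Q 5/5 ok
(0,4)Q 4/4 ok
(1,0)Q 2/3 unhappy
(1,2)Q 6/6 ok
(1,3)Q 8/8 ok
(1,4)Q 6/7 ok
(1,5)Q 3/4 ok
(2,0)Q 3/3 ok
(2,2)Q 6/6 ok
(2,3)Q 7/7 ok
(2,4)Q 5/7 unhappy
(2,5)P 1/4 unhappy
(3,0)Q 3/3 ok
(3,1)Q 6/6 ok
(3,2)Q 5/5 ok
(3,3)Q 6/6 ok
(3,5)P 1/4 unhappy
(4,0)Q 3/4 ok
(4,2)Q 5/6 ok
(4,4)Q 5/6 ok
(4,5)Q 3/4 ok
(5,0)Q 3/4 ok
(5,1)P 0/7 unhappy
(5,2)Q 4/5 ok
(5,3)Q 6/6 ok
(5,4)Q 5/6 ok
(5,5)Q 4/5 ok
(6,0)Q 2/3 unhappy
(6,1)Q 4/5 ok
(6,2)Q 3/4 ok
(6,4)Q 3/4 ok
(6,5)P 0/3 unhappy
Unsatisfied: (0,0), (1,0), (2,4), (2,5), (3,5), (5,1), (6,0), (6,5) — 8 in total.

8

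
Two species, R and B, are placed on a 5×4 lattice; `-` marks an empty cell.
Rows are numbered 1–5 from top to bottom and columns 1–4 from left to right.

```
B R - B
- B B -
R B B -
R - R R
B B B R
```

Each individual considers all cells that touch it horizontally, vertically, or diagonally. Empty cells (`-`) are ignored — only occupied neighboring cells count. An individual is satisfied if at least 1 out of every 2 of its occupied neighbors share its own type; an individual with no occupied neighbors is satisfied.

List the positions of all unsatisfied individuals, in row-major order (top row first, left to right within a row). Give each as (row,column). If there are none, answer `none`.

(1,2), (3,1), (4,1), (4,3), (5,3)

(1,1)B 1/2 ✓
(1,2)R 0/3 ✗
(1,4)B 1/1 ✓
(2,2)B 4/6 ✓
(2,3)B 4/5 ✓
(3,1)R 1/3 ✗
(3,2)B 3/6 ✓
(3,3)B 3/5 ✓
(4,1)R 1/4 ✗
(4,3)R 2/6 ✗
(4,4)R 2/4 ✓
(5,1)B 1/2 ✓
(5,2)B 2/4 ✓
(5,3)B 1/4 ✗
(5,4)R 2/3 ✓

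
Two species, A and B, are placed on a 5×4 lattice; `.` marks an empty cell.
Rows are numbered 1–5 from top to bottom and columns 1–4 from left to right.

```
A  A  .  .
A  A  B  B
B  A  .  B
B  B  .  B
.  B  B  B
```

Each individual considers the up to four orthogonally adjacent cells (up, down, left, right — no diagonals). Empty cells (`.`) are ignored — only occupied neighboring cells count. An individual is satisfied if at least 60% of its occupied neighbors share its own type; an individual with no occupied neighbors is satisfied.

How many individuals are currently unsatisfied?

3

(1,1)A 2/2 ✓
(1,2)A 2/2 ✓
(2,1)A 2/3 ✓
(2,2)A 3/4 ✓
(2,3)B 1/2 ✗
(2,4)B 2/2 ✓
(3,1)B 1/3 ✗
(3,2)A 1/3 ✗
(3,4)B 2/2 ✓
(4,1)B 2/2 ✓
(4,2)B 2/3 ✓
(4,4)B 2/2 ✓
(5,2)B 2/2 ✓
(5,3)B 2/2 ✓
(5,4)B 2/2 ✓
Unsatisfied: (2,3), (3,1), (3,2) — 3 in total.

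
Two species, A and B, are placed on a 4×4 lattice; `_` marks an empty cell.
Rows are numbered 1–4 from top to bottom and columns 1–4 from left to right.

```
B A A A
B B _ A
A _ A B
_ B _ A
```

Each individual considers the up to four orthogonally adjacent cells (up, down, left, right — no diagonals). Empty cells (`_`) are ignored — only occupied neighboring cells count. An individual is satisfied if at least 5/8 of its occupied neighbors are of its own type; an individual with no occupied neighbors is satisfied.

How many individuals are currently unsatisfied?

8

Row 1: (1,1)B 1/2 not · (1,2)A 1/3 not · (1,3)A 2/2 satisfied · (1,4)A 2/2 satisfied
Row 2: (2,1)B 2/3 satisfied · (2,2)B 1/2 not · (2,4)A 1/2 not
Row 3: (3,1)A 0/1 not · (3,3)A 0/1 not · (3,4)B 0/3 not
Row 4: (4,2)B 0/0 satisfied · (4,4)A 0/1 not
Unsatisfied: (1,1), (1,2), (2,2), (2,4), (3,1), (3,3), (3,4), (4,4) — 8 in total.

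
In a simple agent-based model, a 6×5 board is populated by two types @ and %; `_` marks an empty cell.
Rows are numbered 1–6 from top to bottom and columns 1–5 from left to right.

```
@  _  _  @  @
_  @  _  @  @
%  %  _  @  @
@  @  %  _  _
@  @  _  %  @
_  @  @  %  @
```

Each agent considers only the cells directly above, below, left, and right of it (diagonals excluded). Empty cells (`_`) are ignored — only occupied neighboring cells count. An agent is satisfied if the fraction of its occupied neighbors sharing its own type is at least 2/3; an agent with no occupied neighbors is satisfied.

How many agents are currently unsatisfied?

10

(1,1)@ 0/0 satisfied
(1,4)@ 2/2 satisfied
(1,5)@ 2/2 satisfied
(2,2)@ 0/1 not
(2,4)@ 3/3 satisfied
(2,5)@ 3/3 satisfied
(3,1)% 1/2 not
(3,2)% 1/3 not
(3,4)@ 2/2 satisfied
(3,5)@ 2/2 satisfied
(4,1)@ 2/3 satisfied
(4,2)@ 2/4 not
(4,3)% 0/1 not
(5,1)@ 2/2 satisfied
(5,2)@ 3/3 satisfied
(5,4)% 1/2 not
(5,5)@ 1/2 not
(6,2)@ 2/2 satisfied
(6,3)@ 1/2 not
(6,4)% 1/3 not
(6,5)@ 1/2 not
Unsatisfied: (2,2), (3,1), (3,2), (4,2), (4,3), (5,4), (5,5), (6,3), (6,4), (6,5) — 10 in total.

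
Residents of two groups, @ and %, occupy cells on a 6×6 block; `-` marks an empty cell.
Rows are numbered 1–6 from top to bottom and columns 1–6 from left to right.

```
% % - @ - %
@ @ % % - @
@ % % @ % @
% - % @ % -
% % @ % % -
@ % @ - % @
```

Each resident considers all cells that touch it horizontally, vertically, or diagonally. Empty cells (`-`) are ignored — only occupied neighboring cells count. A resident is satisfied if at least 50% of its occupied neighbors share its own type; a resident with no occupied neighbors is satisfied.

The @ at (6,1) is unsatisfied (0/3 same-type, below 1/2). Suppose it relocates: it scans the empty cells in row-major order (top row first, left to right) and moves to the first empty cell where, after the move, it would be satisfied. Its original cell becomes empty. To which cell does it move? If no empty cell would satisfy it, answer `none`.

(1,5)

Vacating (6,1). Empty cells in order:
  (1,3): 2/5 same-type → still unsatisfied.
  (1,5): 2/4 same-type → satisfied — stop here.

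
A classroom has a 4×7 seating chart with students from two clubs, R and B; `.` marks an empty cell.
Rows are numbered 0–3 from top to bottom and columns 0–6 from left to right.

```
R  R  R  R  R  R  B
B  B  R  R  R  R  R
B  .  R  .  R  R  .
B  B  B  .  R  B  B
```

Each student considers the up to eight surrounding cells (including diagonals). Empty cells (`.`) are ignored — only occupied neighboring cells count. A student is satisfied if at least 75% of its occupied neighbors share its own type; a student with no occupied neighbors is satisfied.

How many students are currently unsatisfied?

(0,0)R 1/3 unhappy
(0,1)R 3/5 unhappy
(0,2)R 4/5 ok
(0,3)R 5/5 ok
(0,4)R 5/5 ok
(0,5)R 4/5 ok
(0,6)B 0/3 unhappy
(1,0)B 2/4 unhappy
(1,1)B 2/7 unhappy
(1,2)R 5/6 ok
(1,3)R 7/7 ok
(1,4)R 7/7 ok
(1,5)R 6/7 ok
(1,6)R 3/4 ok
(2,0)B 4/4 ok
(2,2)R 2/5 unhappy
(2,4)R 5/6 ok
(2,5)R 5/7 unhappy
(3,0)B 2/2 ok
(3,1)B 3/4 ok
(3,2)B 1/2 unhappy
(3,4)R 2/3 unhappy
(3,5)B 1/4 unhappy
(3,6)B 1/2 unhappy
Unsatisfied: (0,0), (0,1), (0,6), (1,0), (1,1), (2,2), (2,5), (3,2), (3,4), (3,5), (3,6) — 11 in total.

11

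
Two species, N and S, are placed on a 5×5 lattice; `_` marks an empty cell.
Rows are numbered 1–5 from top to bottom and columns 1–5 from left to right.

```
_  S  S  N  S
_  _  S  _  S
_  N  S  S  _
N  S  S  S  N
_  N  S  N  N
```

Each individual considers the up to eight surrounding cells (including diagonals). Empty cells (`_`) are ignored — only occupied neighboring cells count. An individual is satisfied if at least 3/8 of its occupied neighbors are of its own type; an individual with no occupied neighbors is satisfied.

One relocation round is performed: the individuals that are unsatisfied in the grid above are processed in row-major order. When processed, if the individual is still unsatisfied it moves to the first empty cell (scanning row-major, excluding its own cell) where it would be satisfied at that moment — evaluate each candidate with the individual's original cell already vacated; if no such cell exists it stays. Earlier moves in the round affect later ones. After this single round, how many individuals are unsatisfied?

0

Initially unsatisfied (in order): (1,4), (3,2), (5,2).
  (1,4) → (2,1).
  (3,2) → (1,1).
  (5,2) → (3,1).
Resulting grid:
N S S _ S
N _ S _ S
N _ S S _
N S S S N
_ _ S N N
All satisfied now.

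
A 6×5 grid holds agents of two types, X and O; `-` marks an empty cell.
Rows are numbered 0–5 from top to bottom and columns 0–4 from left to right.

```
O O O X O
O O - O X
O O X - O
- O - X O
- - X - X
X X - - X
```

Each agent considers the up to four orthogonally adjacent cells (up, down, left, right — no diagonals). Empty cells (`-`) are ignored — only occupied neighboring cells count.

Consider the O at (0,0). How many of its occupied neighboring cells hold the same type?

2

Occupied neighbors of (0,0): (1,0)=O, (0,1)=O.
Same type (O): 2 of 2.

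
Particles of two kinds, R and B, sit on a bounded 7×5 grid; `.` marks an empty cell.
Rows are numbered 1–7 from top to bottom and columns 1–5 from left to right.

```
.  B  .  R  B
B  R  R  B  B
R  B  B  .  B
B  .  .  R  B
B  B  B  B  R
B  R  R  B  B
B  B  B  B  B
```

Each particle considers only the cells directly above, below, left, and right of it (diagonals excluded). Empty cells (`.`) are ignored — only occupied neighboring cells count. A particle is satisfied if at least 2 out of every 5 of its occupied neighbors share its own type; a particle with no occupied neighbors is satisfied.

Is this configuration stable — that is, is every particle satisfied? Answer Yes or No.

(1,2)B 0/1 not
(1,4)R 0/2 not
(1,5)B 1/2 satisfied
(2,1)B 0/2 not
(2,2)R 1/4 not
(2,3)R 1/3 not
(2,4)B 1/3 not
(2,5)B 3/3 satisfied
(3,1)R 0/3 not
(3,2)B 1/3 not
(3,3)B 1/2 satisfied
(3,5)B 2/2 satisfied
(4,1)B 1/2 satisfied
(4,4)R 0/2 not
(4,5)B 1/3 not
(5,1)B 3/3 satisfied
(5,2)B 2/3 satisfied
(5,3)B 2/3 satisfied
(5,4)B 2/4 satisfied
(5,5)R 0/3 not
(6,1)B 2/3 satisfied
(6,2)R 1/4 not
(6,3)R 1/4 not
(6,4)B 3/4 satisfied
(6,5)B 2/3 satisfied
(7,1)B 2/2 satisfied
(7,2)B 2/3 satisfied
(7,3)B 2/3 satisfied
(7,4)B 3/3 satisfied
(7,5)B 2/2 satisfied
For instance (1,2) has only 0/1 same-type neighbors, below 2/5.

No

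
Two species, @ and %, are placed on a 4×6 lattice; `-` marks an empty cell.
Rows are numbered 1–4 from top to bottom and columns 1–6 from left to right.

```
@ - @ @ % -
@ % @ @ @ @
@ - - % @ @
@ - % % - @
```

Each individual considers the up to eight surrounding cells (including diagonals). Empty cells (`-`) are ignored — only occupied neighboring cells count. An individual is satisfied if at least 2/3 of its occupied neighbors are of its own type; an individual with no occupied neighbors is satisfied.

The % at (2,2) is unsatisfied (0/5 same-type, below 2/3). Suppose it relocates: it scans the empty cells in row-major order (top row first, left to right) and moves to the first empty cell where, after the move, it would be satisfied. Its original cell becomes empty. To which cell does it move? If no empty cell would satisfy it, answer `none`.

none

Vacating (2,2). Empty cells in order:
  (1,2): 0/4 same-type → still unsatisfied.
  (1,6): 1/3 same-type → still unsatisfied.
  (3,2): 1/5 same-type → still unsatisfied.
  (3,3): 3/5 same-type → still unsatisfied.
  (4,2): 1/3 same-type → still unsatisfied.
  (4,5): 2/5 same-type → still unsatisfied.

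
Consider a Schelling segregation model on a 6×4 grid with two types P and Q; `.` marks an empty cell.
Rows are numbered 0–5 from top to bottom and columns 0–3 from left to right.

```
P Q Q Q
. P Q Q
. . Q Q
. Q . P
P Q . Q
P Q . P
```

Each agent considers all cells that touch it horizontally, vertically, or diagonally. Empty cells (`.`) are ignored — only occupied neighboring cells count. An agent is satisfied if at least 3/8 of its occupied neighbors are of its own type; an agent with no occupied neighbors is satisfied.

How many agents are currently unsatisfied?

Row 0: (0,0)P 1/2 satisfied · (0,1)Q 2/4 satisfied · (0,2)Q 4/5 satisfied · (0,3)Q 3/3 satisfied
Row 1: (1,1)P 1/5 not · (1,2)Q 6/7 satisfied · (1,3)Q 5/5 satisfied
Row 2: (2,2)Q 4/6 satisfied · (2,3)Q 3/4 satisfied
Row 3: (3,1)Q 2/3 satisfied · (3,3)P 0/3 not
Row 4: (4,0)P 1/4 not · (4,1)Q 2/4 satisfied · (4,3)Q 0/2 not
Row 5: (5,0)P 1/3 not · (5,1)Q 1/3 not · (5,3)P 0/1 not
Unsatisfied: (1,1), (3,3), (4,0), (4,3), (5,0), (5,1), (5,3) — 7 in total.

7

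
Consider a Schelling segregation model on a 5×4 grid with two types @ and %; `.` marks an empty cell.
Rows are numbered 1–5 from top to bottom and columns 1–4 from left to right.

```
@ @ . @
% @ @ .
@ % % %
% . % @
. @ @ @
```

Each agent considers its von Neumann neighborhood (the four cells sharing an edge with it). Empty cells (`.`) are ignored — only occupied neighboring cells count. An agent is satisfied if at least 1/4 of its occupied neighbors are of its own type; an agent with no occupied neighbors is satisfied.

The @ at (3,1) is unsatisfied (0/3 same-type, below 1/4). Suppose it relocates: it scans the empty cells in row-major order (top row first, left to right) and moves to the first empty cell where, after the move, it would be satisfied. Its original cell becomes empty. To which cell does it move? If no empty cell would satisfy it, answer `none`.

(1,3)

Vacating (3,1). Empty cells in order:
  (1,3): 3/3 same-type → satisfied — stop here.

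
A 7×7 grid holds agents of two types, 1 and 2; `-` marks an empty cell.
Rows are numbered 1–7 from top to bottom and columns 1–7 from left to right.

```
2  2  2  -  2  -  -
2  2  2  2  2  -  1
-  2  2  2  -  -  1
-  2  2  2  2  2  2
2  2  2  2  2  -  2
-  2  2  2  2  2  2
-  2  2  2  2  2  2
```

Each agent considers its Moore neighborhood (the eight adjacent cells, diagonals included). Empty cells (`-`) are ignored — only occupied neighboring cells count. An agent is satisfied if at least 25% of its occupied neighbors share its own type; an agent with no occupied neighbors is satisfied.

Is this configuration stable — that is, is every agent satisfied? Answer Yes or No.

Yes

Row 1: (1,1)2 3/3 satisfied · (1,2)2 5/5 satisfied · (1,3)2 4/4 satisfied · (1,5)2 2/2 satisfied
Row 2: (2,1)2 4/4 satisfied · (2,2)2 7/7 satisfied · (2,3)2 7/7 satisfied · (2,4)2 6/6 satisfied · (2,5)2 3/3 satisfied · (2,7)1 1/1 satisfied
Row 3: (3,2)2 6/6 satisfied · (3,3)2 8/8 satisfied · (3,4)2 7/7 satisfied · (3,7)1 1/3 satisfied
Row 4: (4,2)2 6/6 satisfied · (4,3)2 8/8 satisfied · (4,4)2 7/7 satisfied · (4,5)2 5/5 satisfied · (4,6)2 4/5 satisfied · (4,7)2 2/3 satisfied
Row 5: (5,1)2 3/3 satisfied · (5,2)2 6/6 satisfied · (5,3)2 8/8 satisfied · (5,4)2 8/8 satisfied · (5,5)2 7/7 satisfied · (5,7)2 4/4 satisfied
Row 6: (6,2)2 6/6 satisfied · (6,3)2 8/8 satisfied · (6,4)2 8/8 satisfied · (6,5)2 7/7 satisfied · (6,6)2 7/7 satisfied · (6,7)2 4/4 satisfied
Row 7: (7,2)2 3/3 satisfied · (7,3)2 5/5 satisfied · (7,4)2 5/5 satisfied · (7,5)2 5/5 satisfied · (7,6)2 5/5 satisfied · (7,7)2 3/3 satisfied
All meet the threshold, so the configuration is stable.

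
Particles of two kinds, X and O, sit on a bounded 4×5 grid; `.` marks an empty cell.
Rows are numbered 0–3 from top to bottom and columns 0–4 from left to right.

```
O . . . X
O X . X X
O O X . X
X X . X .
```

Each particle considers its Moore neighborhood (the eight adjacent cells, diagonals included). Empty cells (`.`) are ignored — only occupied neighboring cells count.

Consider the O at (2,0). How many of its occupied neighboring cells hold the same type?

Occupied neighbors of (2,0): (1,0)=O, (1,1)=X, (2,1)=O, (3,0)=X, (3,1)=X.
Same type (O): 2 of 5.

2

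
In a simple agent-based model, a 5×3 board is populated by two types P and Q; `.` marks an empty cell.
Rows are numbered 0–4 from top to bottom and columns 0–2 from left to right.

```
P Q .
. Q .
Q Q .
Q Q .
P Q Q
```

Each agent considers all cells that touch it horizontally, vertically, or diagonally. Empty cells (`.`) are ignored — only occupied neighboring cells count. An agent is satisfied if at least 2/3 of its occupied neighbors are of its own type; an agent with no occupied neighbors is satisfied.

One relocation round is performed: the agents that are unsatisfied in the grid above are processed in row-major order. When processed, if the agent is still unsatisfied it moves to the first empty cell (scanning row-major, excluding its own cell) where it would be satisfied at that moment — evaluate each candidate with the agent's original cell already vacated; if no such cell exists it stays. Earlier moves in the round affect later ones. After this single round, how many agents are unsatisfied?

Initially unsatisfied (in order): (0,0), (0,1), (4,0).
  (0,0): no empty cell satisfies it; stays.
  (0,1) → (0,2).
  (4,0): no empty cell satisfies it; stays.
Resulting grid:
P . Q
. Q .
Q Q .
Q Q .
P Q Q
Unsatisfied now: (0,0), (4,0).

2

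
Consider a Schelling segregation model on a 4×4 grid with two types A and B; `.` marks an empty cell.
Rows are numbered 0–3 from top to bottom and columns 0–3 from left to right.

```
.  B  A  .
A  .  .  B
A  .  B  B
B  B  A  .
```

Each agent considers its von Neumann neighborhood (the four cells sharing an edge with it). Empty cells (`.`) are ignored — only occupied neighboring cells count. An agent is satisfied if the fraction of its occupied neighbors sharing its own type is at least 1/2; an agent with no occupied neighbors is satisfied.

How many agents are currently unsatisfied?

(0,1)B 0/1 not
(0,2)A 0/1 not
(1,0)A 1/1 satisfied
(1,3)B 1/1 satisfied
(2,0)A 1/2 satisfied
(2,2)B 1/2 satisfied
(2,3)B 2/2 satisfied
(3,0)B 1/2 satisfied
(3,1)B 1/2 satisfied
(3,2)A 0/2 not
Unsatisfied: (0,1), (0,2), (3,2) — 3 in total.

3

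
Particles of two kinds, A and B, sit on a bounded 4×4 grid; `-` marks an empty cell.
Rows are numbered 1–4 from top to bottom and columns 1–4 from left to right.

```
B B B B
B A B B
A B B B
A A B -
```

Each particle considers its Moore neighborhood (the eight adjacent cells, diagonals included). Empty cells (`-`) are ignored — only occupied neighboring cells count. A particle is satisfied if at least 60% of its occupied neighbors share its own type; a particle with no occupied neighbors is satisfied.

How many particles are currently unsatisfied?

Row 1: (1,1)B 2/3 ✓ · (1,2)B 4/5 ✓ · (1,3)B 4/5 ✓ · (1,4)B 3/3 ✓
Row 2: (2,1)B 3/5 ✓ · (2,2)A 1/8 ✗ · (2,3)B 7/8 ✓ · (2,4)B 5/5 ✓
Row 3: (3,1)A 3/5 ✓ · (3,2)B 4/8 ✗ · (3,3)B 5/7 ✓ · (3,4)B 4/4 ✓
Row 4: (4,1)A 2/3 ✓ · (4,2)A 2/5 ✗ · (4,3)B 3/4 ✓
Unsatisfied: (2,2), (3,2), (4,2) — 3 in total.

3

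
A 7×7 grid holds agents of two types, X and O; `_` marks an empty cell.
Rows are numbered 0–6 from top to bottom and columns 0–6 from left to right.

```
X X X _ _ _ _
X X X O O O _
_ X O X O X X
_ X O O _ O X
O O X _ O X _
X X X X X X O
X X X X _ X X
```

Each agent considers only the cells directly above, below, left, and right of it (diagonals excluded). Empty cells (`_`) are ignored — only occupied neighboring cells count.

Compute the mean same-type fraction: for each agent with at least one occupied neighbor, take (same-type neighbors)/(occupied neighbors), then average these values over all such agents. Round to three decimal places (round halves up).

(0,0)X 2/2
(0,1)X 3/3
(0,2)X 2/2
(1,0)X 2/2
(1,1)X 4/4
(1,2)X 2/4
(1,3)O 1/3
(1,4)O 3/3
(1,5)O 1/2
(2,1)X 2/3
(2,2)O 1/4
(2,3)X 0/4
(2,4)O 1/3
(2,5)X 1/4
(2,6)X 2/2
(3,1)X 1/3
(3,2)O 2/4
(3,3)O 1/2
(3,5)O 0/3
(3,6)X 1/2
(4,0)O 1/2
(4,1)O 1/4
(4,2)X 1/3
(4,4)O 0/2
(4,5)X 1/3
(5,0)X 2/3
(5,1)X 3/4
(5,2)X 4/4
(5,3)X 3/3
(5,4)X 2/3
(5,5)X 3/4
(5,6)O 0/2
(6,0)X 2/2
(6,1)X 3/3
(6,2)X 3/3
(6,3)X 2/2
(6,5)X 2/2
(6,6)X 1/2
Sum over 38 agents: 2/2 + 3/3 + 2/2 + 2/2 + 4/4 + 2/4 + 1/3 + 3/3 + 1/2 + 2/3 + 1/4 + 0/4 + 1/3 + 1/4 + 2/2 + 1/3 + 2/4 + 1/2 + 0/3 + 1/2 + 1/2 + 1/4 + 1/3 + 0/2 + 1/3 + 2/3 + 3/4 + 4/4 + 3/3 + 2/3 + 3/4 + 0/2 + 2/2 + 3/3 + 3/3 + 2/2 + 2/2 + 1/2 = 281/12; mean = 281/12 ÷ 38 = 281/456 = 0.616228… → 0.616.

0.616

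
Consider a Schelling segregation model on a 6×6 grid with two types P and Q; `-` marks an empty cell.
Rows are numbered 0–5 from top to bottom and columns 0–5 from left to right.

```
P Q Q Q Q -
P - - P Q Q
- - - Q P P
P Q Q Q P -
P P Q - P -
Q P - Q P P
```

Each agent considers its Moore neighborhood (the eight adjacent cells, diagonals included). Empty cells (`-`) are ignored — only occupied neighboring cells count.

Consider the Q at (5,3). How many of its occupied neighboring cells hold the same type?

1

Occupied neighbors of (5,3): (4,2)=Q, (4,4)=P, (5,4)=P.
Same type (Q): 1 of 3.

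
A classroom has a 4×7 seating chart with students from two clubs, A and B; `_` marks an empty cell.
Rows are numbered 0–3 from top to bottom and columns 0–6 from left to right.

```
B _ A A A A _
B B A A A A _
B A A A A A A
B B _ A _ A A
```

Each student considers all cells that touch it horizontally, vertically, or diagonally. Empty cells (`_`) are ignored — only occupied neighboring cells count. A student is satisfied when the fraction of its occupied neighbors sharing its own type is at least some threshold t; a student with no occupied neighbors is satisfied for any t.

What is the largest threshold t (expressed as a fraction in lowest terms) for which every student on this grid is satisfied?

(0,0)B 2/2
(0,2)A 3/4
(0,3)A 5/5
(0,4)A 5/5
(0,5)A 3/3
(1,0)B 3/4
(1,1)B 3/7
(1,2)A 6/7
(1,3)A 8/8
(1,4)A 8/8
(1,5)A 6/6
(2,0)B 4/5
(2,1)A 2/7
(2,2)A 5/7
(2,3)A 6/6
(2,4)A 7/7
(2,5)A 6/6
(2,6)A 4/4
(3,0)B 2/3
(3,1)B 2/4
(3,3)A 3/3
(3,5)A 4/4
(3,6)A 3/3
The smallest same-type fraction is 2/7 at (2,1), which reduces to 2/7. Any threshold above that leaves this student unsatisfied.

2/7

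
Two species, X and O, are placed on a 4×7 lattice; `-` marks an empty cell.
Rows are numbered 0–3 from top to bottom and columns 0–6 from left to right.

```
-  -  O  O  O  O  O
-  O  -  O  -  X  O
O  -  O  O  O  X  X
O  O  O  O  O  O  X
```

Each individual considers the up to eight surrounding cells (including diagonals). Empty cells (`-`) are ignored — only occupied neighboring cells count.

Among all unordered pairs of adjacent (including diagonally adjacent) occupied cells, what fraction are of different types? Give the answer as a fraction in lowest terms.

6/25

Scan each occupied cell's neighbors to the right and below (and the two forward diagonals) so each pair is counted once.
Row 0: O(0,2)–O(0,3)= O(0,2)–O(1,3)= O(0,2)–O(1,1)= O(0,3)–O(0,4)= O(0,3)–O(1,3)= O(0,4)–O(0,5)= O(0,4)–X(1,5)≠ O(0,4)–O(1,3)= O(0,5)–O(0,6)= O(0,5)–X(1,5)≠ O(0,5)–O(1,6)= O(0,6)–O(1,6)= O(0,6)–X(1,5)≠  → 3/13 unlike.
Row 1: O(1,1)–O(2,2)= O(1,1)–O(2,0)= O(1,3)–O(2,3)= O(1,3)–O(2,4)= O(1,3)–O(2,2)= X(1,5)–O(1,6)≠ X(1,5)–X(2,5)= X(1,5)–X(2,6)= X(1,5)–O(2,4)≠ O(1,6)–X(2,6)≠ O(1,6)–X(2,5)≠  → 4/11 unlike.
Row 2: O(2,0)–O(3,0)= O(2,0)–O(3,1)= O(2,2)–O(2,3)= O(2,2)–O(3,2)= O(2,2)–O(3,3)= O(2,2)–O(3,1)= O(2,3)–O(2,4)= O(2,3)–O(3,3)= O(2,3)–O(3,4)= O(2,3)–O(3,2)= O(2,4)–X(2,5)≠ O(2,4)–O(3,4)= O(2,4)–O(3,5)= O(2,4)–O(3,3)= X(2,5)–X(2,6)= X(2,5)–O(3,5)≠ X(2,5)–X(3,6)= X(2,5)–O(3,4)≠ X(2,6)–X(3,6)= X(2,6)–O(3,5)≠  → 4/20 unlike.
Row 3: O(3,0)–O(3,1)= O(3,1)–O(3,2)= O(3,2)–O(3,3)= O(3,3)–O(3,4)= O(3,4)–O(3,5)= O(3,5)–X(3,6)≠  → 1/6 unlike.
Total adjacent occupied pairs: 50; unlike-type pairs: 12.
12/50 reduces to 6/25.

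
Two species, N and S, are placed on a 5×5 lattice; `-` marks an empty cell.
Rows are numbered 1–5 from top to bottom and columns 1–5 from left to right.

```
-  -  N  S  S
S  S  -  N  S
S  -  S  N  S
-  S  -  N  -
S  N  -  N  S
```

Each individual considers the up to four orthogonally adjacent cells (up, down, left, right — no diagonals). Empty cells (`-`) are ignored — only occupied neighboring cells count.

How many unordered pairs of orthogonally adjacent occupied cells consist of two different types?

Scan each occupied cell's neighbors to the right and below so each pair is counted once.
Row 1: N(1,3)–S(1,4)≠ S(1,4)–S(1,5)= S(1,4)–N(2,4)≠ S(1,5)–S(2,5)=  → 2/4 unlike.
Row 2: S(2,1)–S(2,2)= S(2,1)–S(3,1)= N(2,4)–S(2,5)≠ N(2,4)–N(3,4)= S(2,5)–S(3,5)=  → 1/5 unlike.
Row 3: S(3,3)–N(3,4)≠ N(3,4)–S(3,5)≠ N(3,4)–N(4,4)=  → 2/3 unlike.
Row 4: S(4,2)–N(5,2)≠ N(4,4)–N(5,4)=  → 1/2 unlike.
Row 5: S(5,1)–N(5,2)≠ N(5,4)–S(5,5)≠  → 2/2 unlike.
Total adjacent occupied pairs: 16; unlike-type pairs: 8.

8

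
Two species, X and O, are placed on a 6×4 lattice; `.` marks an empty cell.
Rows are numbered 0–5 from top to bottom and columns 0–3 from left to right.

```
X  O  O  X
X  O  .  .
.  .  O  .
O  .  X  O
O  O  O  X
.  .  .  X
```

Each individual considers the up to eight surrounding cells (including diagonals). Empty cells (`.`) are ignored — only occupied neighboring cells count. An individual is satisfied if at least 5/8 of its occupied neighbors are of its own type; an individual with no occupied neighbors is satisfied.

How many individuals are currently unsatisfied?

10

Row 0: (0,0)X 1/3 ✗ · (0,1)O 2/4 ✗ · (0,2)O 2/3 ✓ · (0,3)X 0/1 ✗
Row 1: (1,0)X 1/3 ✗ · (1,1)O 3/5 ✗
Row 2: (2,2)O 2/3 ✓
Row 3: (3,0)O 2/2 ✓ · (3,2)X 1/5 ✗ · (3,3)O 2/4 ✗
Row 4: (4,0)O 2/2 ✓ · (4,1)O 3/4 ✓ · (4,2)O 2/5 ✗ · (4,3)X 2/4 ✗
Row 5: (5,3)X 1/2 ✗
Unsatisfied: (0,0), (0,1), (0,3), (1,0), (1,1), (3,2), (3,3), (4,2), (4,3), (5,3) — 10 in total.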